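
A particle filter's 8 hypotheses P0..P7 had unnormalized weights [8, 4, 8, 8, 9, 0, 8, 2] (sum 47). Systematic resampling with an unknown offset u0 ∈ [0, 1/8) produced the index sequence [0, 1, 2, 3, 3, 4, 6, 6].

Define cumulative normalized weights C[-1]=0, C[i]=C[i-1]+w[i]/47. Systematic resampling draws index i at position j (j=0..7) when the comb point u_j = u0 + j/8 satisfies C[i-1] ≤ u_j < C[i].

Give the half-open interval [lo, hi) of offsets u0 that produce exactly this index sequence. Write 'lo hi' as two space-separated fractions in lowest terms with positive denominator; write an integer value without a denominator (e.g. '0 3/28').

19/376 31/376

C = [8/47, 12/47, 20/47, 28/47, 37/47, 37/47, 45/47, 1]
j=0 picked index 0: u0 ∈ [0, 8/47)
j=1 picked index 1: u0 ∈ [17/376, 49/376)
j=2 picked index 2: u0 ∈ [1/188, 33/188)
j=3 picked index 3: u0 ∈ [19/376, 83/376)
j=4 picked index 3: u0 ∈ [-7/94, 9/94)
j=5 picked index 4: u0 ∈ [-11/376, 61/376)
j=6 picked index 6: u0 ∈ [7/188, 39/188)
j=7 picked index 6: u0 ∈ [-33/376, 31/376)
intersection: [19/376, 31/376)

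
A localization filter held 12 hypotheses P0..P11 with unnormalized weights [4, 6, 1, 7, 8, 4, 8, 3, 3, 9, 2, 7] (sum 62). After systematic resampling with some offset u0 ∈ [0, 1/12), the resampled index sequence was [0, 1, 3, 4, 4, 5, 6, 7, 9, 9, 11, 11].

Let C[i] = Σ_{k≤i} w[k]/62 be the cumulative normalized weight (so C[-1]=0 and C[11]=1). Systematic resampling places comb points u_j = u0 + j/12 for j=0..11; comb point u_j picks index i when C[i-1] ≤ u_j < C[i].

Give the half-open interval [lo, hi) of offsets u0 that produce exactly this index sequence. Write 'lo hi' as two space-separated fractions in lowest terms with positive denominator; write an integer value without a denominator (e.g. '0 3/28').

5/93 2/31

C = [2/31, 5/31, 11/62, 9/31, 13/31, 15/31, 19/31, 41/62, 22/31, 53/62, 55/62, 1]
j=0 picked index 0: u0 ∈ [0, 2/31)
j=1 picked index 1: u0 ∈ [-7/372, 29/372)
j=2 picked index 3: u0 ∈ [1/93, 23/186)
j=3 picked index 4: u0 ∈ [5/124, 21/124)
j=4 picked index 4: u0 ∈ [-4/93, 8/93)
j=5 picked index 5: u0 ∈ [1/372, 25/372)
j=6 picked index 6: u0 ∈ [-1/62, 7/62)
j=7 picked index 7: u0 ∈ [11/372, 29/372)
j=8 picked index 9: u0 ∈ [4/93, 35/186)
j=9 picked index 9: u0 ∈ [-5/124, 13/124)
j=10 picked index 11: u0 ∈ [5/93, 1/6)
j=11 picked index 11: u0 ∈ [-11/372, 1/12)
intersection: [5/93, 2/31)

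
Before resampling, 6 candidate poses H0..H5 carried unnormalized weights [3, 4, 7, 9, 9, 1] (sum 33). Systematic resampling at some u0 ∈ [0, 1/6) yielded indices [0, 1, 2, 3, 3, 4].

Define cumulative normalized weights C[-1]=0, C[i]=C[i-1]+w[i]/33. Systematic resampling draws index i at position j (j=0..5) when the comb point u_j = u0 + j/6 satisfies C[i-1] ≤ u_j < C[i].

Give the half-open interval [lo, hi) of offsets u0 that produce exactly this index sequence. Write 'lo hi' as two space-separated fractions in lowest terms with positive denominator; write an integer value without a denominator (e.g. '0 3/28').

C = [1/11, 7/33, 14/33, 23/33, 32/33, 1]
j=0 picked index 0: u0 ∈ [0, 1/11)
j=1 picked index 1: u0 ∈ [-5/66, 1/22)
j=2 picked index 2: u0 ∈ [-4/33, 1/11)
j=3 picked index 3: u0 ∈ [-5/66, 13/66)
j=4 picked index 3: u0 ∈ [-8/33, 1/33)
j=5 picked index 4: u0 ∈ [-3/22, 3/22)
intersection: [0, 1/33)

0 1/33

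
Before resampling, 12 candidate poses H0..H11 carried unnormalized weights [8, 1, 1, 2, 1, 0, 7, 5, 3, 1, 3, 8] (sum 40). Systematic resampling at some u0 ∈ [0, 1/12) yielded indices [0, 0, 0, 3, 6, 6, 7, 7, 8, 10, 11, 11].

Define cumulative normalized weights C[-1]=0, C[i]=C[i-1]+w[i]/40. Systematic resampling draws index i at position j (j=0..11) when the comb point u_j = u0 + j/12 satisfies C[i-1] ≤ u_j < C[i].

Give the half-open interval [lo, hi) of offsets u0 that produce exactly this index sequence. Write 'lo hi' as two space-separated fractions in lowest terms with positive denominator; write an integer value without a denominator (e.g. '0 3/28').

0 1/30

C = [1/5, 9/40, 1/4, 3/10, 13/40, 13/40, 1/2, 5/8, 7/10, 29/40, 4/5, 1]
j=0 picked index 0: u0 ∈ [0, 1/5)
j=1 picked index 0: u0 ∈ [-1/12, 7/60)
j=2 picked index 0: u0 ∈ [-1/6, 1/30)
j=3 picked index 3: u0 ∈ [0, 1/20)
j=4 picked index 6: u0 ∈ [-1/120, 1/6)
j=5 picked index 6: u0 ∈ [-11/120, 1/12)
j=6 picked index 7: u0 ∈ [0, 1/8)
j=7 picked index 7: u0 ∈ [-1/12, 1/24)
j=8 picked index 8: u0 ∈ [-1/24, 1/30)
j=9 picked index 10: u0 ∈ [-1/40, 1/20)
j=10 picked index 11: u0 ∈ [-1/30, 1/6)
j=11 picked index 11: u0 ∈ [-7/60, 1/12)
intersection: [0, 1/30)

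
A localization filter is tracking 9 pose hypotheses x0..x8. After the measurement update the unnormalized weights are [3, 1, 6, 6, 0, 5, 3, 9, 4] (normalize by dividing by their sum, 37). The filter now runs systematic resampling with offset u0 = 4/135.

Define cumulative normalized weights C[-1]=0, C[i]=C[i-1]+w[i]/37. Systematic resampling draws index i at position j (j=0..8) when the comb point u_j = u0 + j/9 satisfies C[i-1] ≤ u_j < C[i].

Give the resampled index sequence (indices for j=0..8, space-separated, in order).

0 2 2 3 5 6 7 7 8

C = [3/37, 4/37, 10/37, 16/37, 16/37, 21/37, 24/37, 33/37, 1]
j=0: u_0=4/135 ∈ [0, 3/37) → index 0
j=1: u_1=19/135 ∈ [4/37, 10/37) → index 2
j=2: u_2=34/135 ∈ [4/37, 10/37) → index 2
j=3: u_3=49/135 ∈ [10/37, 16/37) → index 3
j=4: u_4=64/135 ∈ [16/37, 21/37) → index 5
j=5: u_5=79/135 ∈ [21/37, 24/37) → index 6
j=6: u_6=94/135 ∈ [24/37, 33/37) → index 7
j=7: u_7=109/135 ∈ [24/37, 33/37) → index 7
j=8: u_8=124/135 ∈ [33/37, 1) → index 8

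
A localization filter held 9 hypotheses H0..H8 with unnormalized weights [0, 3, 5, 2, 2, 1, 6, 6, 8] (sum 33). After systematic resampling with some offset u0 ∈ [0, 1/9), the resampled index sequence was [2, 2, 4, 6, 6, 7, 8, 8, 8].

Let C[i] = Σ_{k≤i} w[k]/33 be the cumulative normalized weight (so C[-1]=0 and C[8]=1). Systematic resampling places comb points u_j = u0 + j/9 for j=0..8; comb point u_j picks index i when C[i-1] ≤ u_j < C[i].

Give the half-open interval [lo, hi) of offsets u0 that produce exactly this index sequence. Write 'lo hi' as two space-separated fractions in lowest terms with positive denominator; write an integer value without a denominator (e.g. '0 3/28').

C = [0, 1/11, 8/33, 10/33, 4/11, 13/33, 19/33, 25/33, 1]
j=0 picked index 2: u0 ∈ [1/11, 8/33)
j=1 picked index 2: u0 ∈ [-2/99, 13/99)
j=2 picked index 4: u0 ∈ [8/99, 14/99)
j=3 picked index 6: u0 ∈ [2/33, 8/33)
j=4 picked index 6: u0 ∈ [-5/99, 13/99)
j=5 picked index 7: u0 ∈ [2/99, 20/99)
j=6 picked index 8: u0 ∈ [1/11, 1/3)
j=7 picked index 8: u0 ∈ [-2/99, 2/9)
j=8 picked index 8: u0 ∈ [-13/99, 1/9)
intersection: [1/11, 1/9)

1/11 1/9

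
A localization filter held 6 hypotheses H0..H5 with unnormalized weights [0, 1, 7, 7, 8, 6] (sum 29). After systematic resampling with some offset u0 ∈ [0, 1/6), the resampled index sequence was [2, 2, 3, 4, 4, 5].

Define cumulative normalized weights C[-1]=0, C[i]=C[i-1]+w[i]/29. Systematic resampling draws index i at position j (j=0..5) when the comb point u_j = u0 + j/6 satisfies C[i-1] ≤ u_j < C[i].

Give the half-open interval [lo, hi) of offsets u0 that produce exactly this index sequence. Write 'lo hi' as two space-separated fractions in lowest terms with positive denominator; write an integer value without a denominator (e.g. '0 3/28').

C = [0, 1/29, 8/29, 15/29, 23/29, 1]
j=0 picked index 2: u0 ∈ [1/29, 8/29)
j=1 picked index 2: u0 ∈ [-23/174, 19/174)
j=2 picked index 3: u0 ∈ [-5/87, 16/87)
j=3 picked index 4: u0 ∈ [1/58, 17/58)
j=4 picked index 4: u0 ∈ [-13/87, 11/87)
j=5 picked index 5: u0 ∈ [-7/174, 1/6)
intersection: [1/29, 19/174)

1/29 19/174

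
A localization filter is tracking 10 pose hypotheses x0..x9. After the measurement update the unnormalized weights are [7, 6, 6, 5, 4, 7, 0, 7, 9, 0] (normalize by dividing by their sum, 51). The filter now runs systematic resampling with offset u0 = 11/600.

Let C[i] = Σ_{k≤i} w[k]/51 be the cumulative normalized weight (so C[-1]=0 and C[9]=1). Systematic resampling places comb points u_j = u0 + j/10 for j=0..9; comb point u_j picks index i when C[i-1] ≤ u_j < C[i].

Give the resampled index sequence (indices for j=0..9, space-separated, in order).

C = [7/51, 13/51, 19/51, 8/17, 28/51, 35/51, 35/51, 14/17, 1, 1]
j=0: u_0=11/600 ∈ [0, 7/51) → index 0
j=1: u_1=71/600 ∈ [0, 7/51) → index 0
j=2: u_2=131/600 ∈ [7/51, 13/51) → index 1
j=3: u_3=191/600 ∈ [13/51, 19/51) → index 2
j=4: u_4=251/600 ∈ [19/51, 8/17) → index 3
j=5: u_5=311/600 ∈ [8/17, 28/51) → index 4
j=6: u_6=371/600 ∈ [28/51, 35/51) → index 5
j=7: u_7=431/600 ∈ [35/51, 14/17) → index 7
j=8: u_8=491/600 ∈ [35/51, 14/17) → index 7
j=9: u_9=551/600 ∈ [14/17, 1) → index 8

0 0 1 2 3 4 5 7 7 8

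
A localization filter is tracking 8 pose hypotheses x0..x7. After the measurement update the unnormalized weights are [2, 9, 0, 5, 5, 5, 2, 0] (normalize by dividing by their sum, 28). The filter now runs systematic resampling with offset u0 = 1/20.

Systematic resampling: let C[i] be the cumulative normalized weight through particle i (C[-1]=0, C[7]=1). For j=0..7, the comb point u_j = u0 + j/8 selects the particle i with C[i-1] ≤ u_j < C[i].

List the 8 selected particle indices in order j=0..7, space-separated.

0 1 1 3 3 4 5 5

C = [1/14, 11/28, 11/28, 4/7, 3/4, 13/14, 1, 1]
j=0: u_0=1/20 ∈ [0, 1/14) → index 0
j=1: u_1=7/40 ∈ [1/14, 11/28) → index 1
j=2: u_2=3/10 ∈ [1/14, 11/28) → index 1
j=3: u_3=17/40 ∈ [11/28, 4/7) → index 3
j=4: u_4=11/20 ∈ [11/28, 4/7) → index 3
j=5: u_5=27/40 ∈ [4/7, 3/4) → index 4
j=6: u_6=4/5 ∈ [3/4, 13/14) → index 5
j=7: u_7=37/40 ∈ [3/4, 13/14) → index 5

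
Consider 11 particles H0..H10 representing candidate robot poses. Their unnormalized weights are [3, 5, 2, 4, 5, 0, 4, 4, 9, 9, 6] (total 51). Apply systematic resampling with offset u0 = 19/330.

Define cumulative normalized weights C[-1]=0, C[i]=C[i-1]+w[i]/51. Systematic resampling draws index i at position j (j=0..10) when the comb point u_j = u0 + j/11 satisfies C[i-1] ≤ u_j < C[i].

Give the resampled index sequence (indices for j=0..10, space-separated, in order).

C = [1/17, 8/51, 10/51, 14/51, 19/51, 19/51, 23/51, 9/17, 12/17, 15/17, 1]
j=0: u_0=19/330 ∈ [0, 1/17) → index 0
j=1: u_1=49/330 ∈ [1/17, 8/51) → index 1
j=2: u_2=79/330 ∈ [10/51, 14/51) → index 3
j=3: u_3=109/330 ∈ [14/51, 19/51) → index 4
j=4: u_4=139/330 ∈ [19/51, 23/51) → index 6
j=5: u_5=169/330 ∈ [23/51, 9/17) → index 7
j=6: u_6=199/330 ∈ [9/17, 12/17) → index 8
j=7: u_7=229/330 ∈ [9/17, 12/17) → index 8
j=8: u_8=259/330 ∈ [12/17, 15/17) → index 9
j=9: u_9=289/330 ∈ [12/17, 15/17) → index 9
j=10: u_10=29/30 ∈ [15/17, 1) → index 10

0 1 3 4 6 7 8 8 9 9 10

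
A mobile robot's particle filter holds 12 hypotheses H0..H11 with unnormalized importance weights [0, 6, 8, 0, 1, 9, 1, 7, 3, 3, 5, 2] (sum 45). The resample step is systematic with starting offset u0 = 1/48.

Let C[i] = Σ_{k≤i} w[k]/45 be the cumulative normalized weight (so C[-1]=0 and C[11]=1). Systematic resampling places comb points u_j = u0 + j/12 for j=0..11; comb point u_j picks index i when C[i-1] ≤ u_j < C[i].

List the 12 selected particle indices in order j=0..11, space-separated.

C = [0, 2/15, 14/45, 14/45, 1/3, 8/15, 5/9, 32/45, 7/9, 38/45, 43/45, 1]
j=0: u_0=1/48 ∈ [0, 2/15) → index 1
j=1: u_1=5/48 ∈ [0, 2/15) → index 1
j=2: u_2=3/16 ∈ [2/15, 14/45) → index 2
j=3: u_3=13/48 ∈ [2/15, 14/45) → index 2
j=4: u_4=17/48 ∈ [1/3, 8/15) → index 5
j=5: u_5=7/16 ∈ [1/3, 8/15) → index 5
j=6: u_6=25/48 ∈ [1/3, 8/15) → index 5
j=7: u_7=29/48 ∈ [5/9, 32/45) → index 7
j=8: u_8=11/16 ∈ [5/9, 32/45) → index 7
j=9: u_9=37/48 ∈ [32/45, 7/9) → index 8
j=10: u_10=41/48 ∈ [38/45, 43/45) → index 10
j=11: u_11=15/16 ∈ [38/45, 43/45) → index 10

1 1 2 2 5 5 5 7 7 8 10 10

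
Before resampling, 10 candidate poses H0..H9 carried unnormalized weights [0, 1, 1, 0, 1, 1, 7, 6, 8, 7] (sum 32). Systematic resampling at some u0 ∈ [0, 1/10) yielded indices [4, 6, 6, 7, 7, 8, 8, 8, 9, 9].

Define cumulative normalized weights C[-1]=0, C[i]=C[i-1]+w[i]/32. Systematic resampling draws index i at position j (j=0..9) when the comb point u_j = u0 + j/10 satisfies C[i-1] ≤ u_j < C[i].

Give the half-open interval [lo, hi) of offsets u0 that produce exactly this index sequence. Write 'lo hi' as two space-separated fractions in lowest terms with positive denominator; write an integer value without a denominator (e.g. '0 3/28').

1/16 13/160

C = [0, 1/32, 1/16, 1/16, 3/32, 1/8, 11/32, 17/32, 25/32, 1]
j=0 picked index 4: u0 ∈ [1/16, 3/32)
j=1 picked index 6: u0 ∈ [1/40, 39/160)
j=2 picked index 6: u0 ∈ [-3/40, 23/160)
j=3 picked index 7: u0 ∈ [7/160, 37/160)
j=4 picked index 7: u0 ∈ [-9/160, 21/160)
j=5 picked index 8: u0 ∈ [1/32, 9/32)
j=6 picked index 8: u0 ∈ [-11/160, 29/160)
j=7 picked index 8: u0 ∈ [-27/160, 13/160)
j=8 picked index 9: u0 ∈ [-3/160, 1/5)
j=9 picked index 9: u0 ∈ [-19/160, 1/10)
intersection: [1/16, 13/160)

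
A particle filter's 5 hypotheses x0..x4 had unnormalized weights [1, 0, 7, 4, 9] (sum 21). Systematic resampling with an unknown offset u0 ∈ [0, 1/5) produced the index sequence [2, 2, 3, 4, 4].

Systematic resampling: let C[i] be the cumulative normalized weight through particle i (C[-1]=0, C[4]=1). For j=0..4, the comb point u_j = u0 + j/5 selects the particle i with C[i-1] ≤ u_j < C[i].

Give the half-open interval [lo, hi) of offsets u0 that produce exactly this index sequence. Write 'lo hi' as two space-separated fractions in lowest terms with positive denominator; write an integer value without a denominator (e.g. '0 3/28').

C = [1/21, 1/21, 8/21, 4/7, 1]
j=0 picked index 2: u0 ∈ [1/21, 8/21)
j=1 picked index 2: u0 ∈ [-16/105, 19/105)
j=2 picked index 3: u0 ∈ [-2/105, 6/35)
j=3 picked index 4: u0 ∈ [-1/35, 2/5)
j=4 picked index 4: u0 ∈ [-8/35, 1/5)
intersection: [1/21, 6/35)

1/21 6/35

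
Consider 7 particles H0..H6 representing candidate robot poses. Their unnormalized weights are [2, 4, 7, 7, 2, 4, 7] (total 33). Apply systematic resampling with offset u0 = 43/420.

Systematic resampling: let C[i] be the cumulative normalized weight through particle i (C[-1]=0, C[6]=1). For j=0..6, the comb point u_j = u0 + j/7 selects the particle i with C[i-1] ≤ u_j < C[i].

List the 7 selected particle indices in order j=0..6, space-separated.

C = [2/33, 2/11, 13/33, 20/33, 2/3, 26/33, 1]
j=0: u_0=43/420 ∈ [2/33, 2/11) → index 1
j=1: u_1=103/420 ∈ [2/11, 13/33) → index 2
j=2: u_2=163/420 ∈ [2/11, 13/33) → index 2
j=3: u_3=223/420 ∈ [13/33, 20/33) → index 3
j=4: u_4=283/420 ∈ [2/3, 26/33) → index 5
j=5: u_5=49/60 ∈ [26/33, 1) → index 6
j=6: u_6=403/420 ∈ [26/33, 1) → index 6

1 2 2 3 5 6 6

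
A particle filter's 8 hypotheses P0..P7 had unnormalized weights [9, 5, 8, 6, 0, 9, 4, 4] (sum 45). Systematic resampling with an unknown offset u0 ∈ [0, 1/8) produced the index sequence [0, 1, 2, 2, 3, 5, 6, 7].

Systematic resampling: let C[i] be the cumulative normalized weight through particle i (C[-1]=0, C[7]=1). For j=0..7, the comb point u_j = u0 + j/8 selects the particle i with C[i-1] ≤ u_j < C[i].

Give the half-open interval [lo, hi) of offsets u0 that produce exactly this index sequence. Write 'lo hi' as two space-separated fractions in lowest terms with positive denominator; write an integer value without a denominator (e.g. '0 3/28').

3/40 41/360

C = [1/5, 14/45, 22/45, 28/45, 28/45, 37/45, 41/45, 1]
j=0 picked index 0: u0 ∈ [0, 1/5)
j=1 picked index 1: u0 ∈ [3/40, 67/360)
j=2 picked index 2: u0 ∈ [11/180, 43/180)
j=3 picked index 2: u0 ∈ [-23/360, 41/360)
j=4 picked index 3: u0 ∈ [-1/90, 11/90)
j=5 picked index 5: u0 ∈ [-1/360, 71/360)
j=6 picked index 6: u0 ∈ [13/180, 29/180)
j=7 picked index 7: u0 ∈ [13/360, 1/8)
intersection: [3/40, 41/360)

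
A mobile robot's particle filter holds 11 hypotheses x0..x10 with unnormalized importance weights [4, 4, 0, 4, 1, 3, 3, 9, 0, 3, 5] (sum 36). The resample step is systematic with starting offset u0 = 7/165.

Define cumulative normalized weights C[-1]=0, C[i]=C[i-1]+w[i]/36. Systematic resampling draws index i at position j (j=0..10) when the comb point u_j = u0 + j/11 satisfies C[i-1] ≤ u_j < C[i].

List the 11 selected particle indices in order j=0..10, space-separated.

0 1 3 3 5 6 7 7 7 9 10

C = [1/9, 2/9, 2/9, 1/3, 13/36, 4/9, 19/36, 7/9, 7/9, 31/36, 1]
j=0: u_0=7/165 ∈ [0, 1/9) → index 0
j=1: u_1=2/15 ∈ [1/9, 2/9) → index 1
j=2: u_2=37/165 ∈ [2/9, 1/3) → index 3
j=3: u_3=52/165 ∈ [2/9, 1/3) → index 3
j=4: u_4=67/165 ∈ [13/36, 4/9) → index 5
j=5: u_5=82/165 ∈ [4/9, 19/36) → index 6
j=6: u_6=97/165 ∈ [19/36, 7/9) → index 7
j=7: u_7=112/165 ∈ [19/36, 7/9) → index 7
j=8: u_8=127/165 ∈ [19/36, 7/9) → index 7
j=9: u_9=142/165 ∈ [7/9, 31/36) → index 9
j=10: u_10=157/165 ∈ [31/36, 1) → index 10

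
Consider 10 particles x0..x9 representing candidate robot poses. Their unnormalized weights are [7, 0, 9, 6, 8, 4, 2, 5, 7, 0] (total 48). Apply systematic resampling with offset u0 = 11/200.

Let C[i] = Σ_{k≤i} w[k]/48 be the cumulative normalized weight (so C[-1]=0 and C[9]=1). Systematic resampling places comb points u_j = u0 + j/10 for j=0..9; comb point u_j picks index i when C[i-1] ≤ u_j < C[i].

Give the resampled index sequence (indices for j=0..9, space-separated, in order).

C = [7/48, 7/48, 1/3, 11/24, 5/8, 17/24, 3/4, 41/48, 1, 1]
j=0: u_0=11/200 ∈ [0, 7/48) → index 0
j=1: u_1=31/200 ∈ [7/48, 1/3) → index 2
j=2: u_2=51/200 ∈ [7/48, 1/3) → index 2
j=3: u_3=71/200 ∈ [1/3, 11/24) → index 3
j=4: u_4=91/200 ∈ [1/3, 11/24) → index 3
j=5: u_5=111/200 ∈ [11/24, 5/8) → index 4
j=6: u_6=131/200 ∈ [5/8, 17/24) → index 5
j=7: u_7=151/200 ∈ [3/4, 41/48) → index 7
j=8: u_8=171/200 ∈ [41/48, 1) → index 8
j=9: u_9=191/200 ∈ [41/48, 1) → index 8

0 2 2 3 3 4 5 7 8 8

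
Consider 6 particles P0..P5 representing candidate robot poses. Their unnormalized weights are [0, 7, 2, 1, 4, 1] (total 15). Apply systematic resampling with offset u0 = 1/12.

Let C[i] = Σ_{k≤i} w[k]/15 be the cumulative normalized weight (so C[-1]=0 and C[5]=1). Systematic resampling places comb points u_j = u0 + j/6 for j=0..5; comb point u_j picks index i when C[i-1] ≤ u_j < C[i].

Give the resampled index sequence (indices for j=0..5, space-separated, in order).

C = [0, 7/15, 3/5, 2/3, 14/15, 1]
j=0: u_0=1/12 ∈ [0, 7/15) → index 1
j=1: u_1=1/4 ∈ [0, 7/15) → index 1
j=2: u_2=5/12 ∈ [0, 7/15) → index 1
j=3: u_3=7/12 ∈ [7/15, 3/5) → index 2
j=4: u_4=3/4 ∈ [2/3, 14/15) → index 4
j=5: u_5=11/12 ∈ [2/3, 14/15) → index 4

1 1 1 2 4 4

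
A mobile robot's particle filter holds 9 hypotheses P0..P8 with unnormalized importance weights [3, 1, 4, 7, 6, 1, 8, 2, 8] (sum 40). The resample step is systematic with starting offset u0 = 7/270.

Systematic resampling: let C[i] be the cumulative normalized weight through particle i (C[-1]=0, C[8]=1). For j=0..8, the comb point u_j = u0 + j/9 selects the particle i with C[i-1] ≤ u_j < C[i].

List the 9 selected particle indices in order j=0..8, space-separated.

0 2 3 3 4 6 6 8 8

C = [3/40, 1/10, 1/5, 3/8, 21/40, 11/20, 3/4, 4/5, 1]
j=0: u_0=7/270 ∈ [0, 3/40) → index 0
j=1: u_1=37/270 ∈ [1/10, 1/5) → index 2
j=2: u_2=67/270 ∈ [1/5, 3/8) → index 3
j=3: u_3=97/270 ∈ [1/5, 3/8) → index 3
j=4: u_4=127/270 ∈ [3/8, 21/40) → index 4
j=5: u_5=157/270 ∈ [11/20, 3/4) → index 6
j=6: u_6=187/270 ∈ [11/20, 3/4) → index 6
j=7: u_7=217/270 ∈ [4/5, 1) → index 8
j=8: u_8=247/270 ∈ [4/5, 1) → index 8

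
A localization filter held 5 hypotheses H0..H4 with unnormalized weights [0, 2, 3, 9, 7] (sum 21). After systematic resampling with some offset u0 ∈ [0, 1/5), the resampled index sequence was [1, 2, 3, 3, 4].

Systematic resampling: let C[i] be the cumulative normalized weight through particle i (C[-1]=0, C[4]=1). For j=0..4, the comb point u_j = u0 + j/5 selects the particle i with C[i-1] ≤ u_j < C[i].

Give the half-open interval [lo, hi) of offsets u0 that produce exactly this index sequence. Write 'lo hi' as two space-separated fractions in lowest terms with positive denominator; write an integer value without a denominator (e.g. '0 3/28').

0 4/105

C = [0, 2/21, 5/21, 2/3, 1]
j=0 picked index 1: u0 ∈ [0, 2/21)
j=1 picked index 2: u0 ∈ [-11/105, 4/105)
j=2 picked index 3: u0 ∈ [-17/105, 4/15)
j=3 picked index 3: u0 ∈ [-38/105, 1/15)
j=4 picked index 4: u0 ∈ [-2/15, 1/5)
intersection: [0, 4/105)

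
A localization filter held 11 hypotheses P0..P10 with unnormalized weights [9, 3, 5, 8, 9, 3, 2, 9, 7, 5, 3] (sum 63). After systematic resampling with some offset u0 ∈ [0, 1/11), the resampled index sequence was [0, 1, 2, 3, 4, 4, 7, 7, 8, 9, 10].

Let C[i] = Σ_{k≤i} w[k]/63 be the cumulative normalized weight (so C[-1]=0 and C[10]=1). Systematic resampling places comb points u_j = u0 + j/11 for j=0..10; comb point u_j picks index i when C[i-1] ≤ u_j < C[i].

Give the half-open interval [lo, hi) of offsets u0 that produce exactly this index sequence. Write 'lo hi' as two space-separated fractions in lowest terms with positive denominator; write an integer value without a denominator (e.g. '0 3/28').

C = [1/7, 4/21, 17/63, 25/63, 34/63, 37/63, 13/21, 16/21, 55/63, 20/21, 1]
j=0 picked index 0: u0 ∈ [0, 1/7)
j=1 picked index 1: u0 ∈ [4/77, 23/231)
j=2 picked index 2: u0 ∈ [2/231, 61/693)
j=3 picked index 3: u0 ∈ [-2/693, 86/693)
j=4 picked index 4: u0 ∈ [23/693, 122/693)
j=5 picked index 4: u0 ∈ [-40/693, 59/693)
j=6 picked index 7: u0 ∈ [17/231, 50/231)
j=7 picked index 7: u0 ∈ [-4/231, 29/231)
j=8 picked index 8: u0 ∈ [8/231, 101/693)
j=9 picked index 9: u0 ∈ [38/693, 31/231)
j=10 picked index 10: u0 ∈ [10/231, 1/11)
intersection: [17/231, 59/693)

17/231 59/693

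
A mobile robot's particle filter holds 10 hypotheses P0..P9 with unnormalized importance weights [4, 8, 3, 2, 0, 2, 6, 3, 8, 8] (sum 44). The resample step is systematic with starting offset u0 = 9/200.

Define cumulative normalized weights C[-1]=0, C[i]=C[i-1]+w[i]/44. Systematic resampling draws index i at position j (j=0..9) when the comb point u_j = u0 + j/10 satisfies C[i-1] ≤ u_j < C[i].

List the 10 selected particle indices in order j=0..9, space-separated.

0 1 1 3 6 6 8 8 9 9

C = [1/11, 3/11, 15/44, 17/44, 17/44, 19/44, 25/44, 7/11, 9/11, 1]
j=0: u_0=9/200 ∈ [0, 1/11) → index 0
j=1: u_1=29/200 ∈ [1/11, 3/11) → index 1
j=2: u_2=49/200 ∈ [1/11, 3/11) → index 1
j=3: u_3=69/200 ∈ [15/44, 17/44) → index 3
j=4: u_4=89/200 ∈ [19/44, 25/44) → index 6
j=5: u_5=109/200 ∈ [19/44, 25/44) → index 6
j=6: u_6=129/200 ∈ [7/11, 9/11) → index 8
j=7: u_7=149/200 ∈ [7/11, 9/11) → index 8
j=8: u_8=169/200 ∈ [9/11, 1) → index 9
j=9: u_9=189/200 ∈ [9/11, 1) → index 9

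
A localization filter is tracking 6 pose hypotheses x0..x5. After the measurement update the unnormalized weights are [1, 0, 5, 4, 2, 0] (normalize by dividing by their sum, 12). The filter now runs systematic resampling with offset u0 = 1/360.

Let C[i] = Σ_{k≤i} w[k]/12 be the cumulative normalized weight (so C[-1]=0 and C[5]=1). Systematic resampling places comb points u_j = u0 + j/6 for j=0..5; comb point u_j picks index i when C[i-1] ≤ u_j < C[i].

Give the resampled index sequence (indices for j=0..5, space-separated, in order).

0 2 2 3 3 4

C = [1/12, 1/12, 1/2, 5/6, 1, 1]
j=0: u_0=1/360 ∈ [0, 1/12) → index 0
j=1: u_1=61/360 ∈ [1/12, 1/2) → index 2
j=2: u_2=121/360 ∈ [1/12, 1/2) → index 2
j=3: u_3=181/360 ∈ [1/2, 5/6) → index 3
j=4: u_4=241/360 ∈ [1/2, 5/6) → index 3
j=5: u_5=301/360 ∈ [5/6, 1) → index 4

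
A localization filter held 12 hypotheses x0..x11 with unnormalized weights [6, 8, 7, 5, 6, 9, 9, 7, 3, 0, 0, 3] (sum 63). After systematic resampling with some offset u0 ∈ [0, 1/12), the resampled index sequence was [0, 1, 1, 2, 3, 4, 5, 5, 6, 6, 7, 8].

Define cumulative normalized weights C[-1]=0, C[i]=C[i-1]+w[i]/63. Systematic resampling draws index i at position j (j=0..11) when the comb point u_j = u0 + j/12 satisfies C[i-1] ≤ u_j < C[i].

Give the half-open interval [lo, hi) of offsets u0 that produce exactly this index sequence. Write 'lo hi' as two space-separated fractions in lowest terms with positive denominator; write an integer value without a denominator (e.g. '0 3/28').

1/84 1/28

C = [2/21, 2/9, 1/3, 26/63, 32/63, 41/63, 50/63, 19/21, 20/21, 20/21, 20/21, 1]
j=0 picked index 0: u0 ∈ [0, 2/21)
j=1 picked index 1: u0 ∈ [1/84, 5/36)
j=2 picked index 1: u0 ∈ [-1/14, 1/18)
j=3 picked index 2: u0 ∈ [-1/36, 1/12)
j=4 picked index 3: u0 ∈ [0, 5/63)
j=5 picked index 4: u0 ∈ [-1/252, 23/252)
j=6 picked index 5: u0 ∈ [1/126, 19/126)
j=7 picked index 5: u0 ∈ [-19/252, 17/252)
j=8 picked index 6: u0 ∈ [-1/63, 8/63)
j=9 picked index 6: u0 ∈ [-25/252, 11/252)
j=10 picked index 7: u0 ∈ [-5/126, 1/14)
j=11 picked index 8: u0 ∈ [-1/84, 1/28)
intersection: [1/84, 1/28)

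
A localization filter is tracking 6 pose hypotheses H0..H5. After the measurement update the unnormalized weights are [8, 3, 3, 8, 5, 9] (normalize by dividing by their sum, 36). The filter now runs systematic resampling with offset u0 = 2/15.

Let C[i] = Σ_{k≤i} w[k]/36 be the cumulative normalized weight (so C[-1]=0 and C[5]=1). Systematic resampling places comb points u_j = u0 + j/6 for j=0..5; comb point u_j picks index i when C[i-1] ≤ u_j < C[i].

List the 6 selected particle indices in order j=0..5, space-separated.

C = [2/9, 11/36, 7/18, 11/18, 3/4, 1]
j=0: u_0=2/15 ∈ [0, 2/9) → index 0
j=1: u_1=3/10 ∈ [2/9, 11/36) → index 1
j=2: u_2=7/15 ∈ [7/18, 11/18) → index 3
j=3: u_3=19/30 ∈ [11/18, 3/4) → index 4
j=4: u_4=4/5 ∈ [3/4, 1) → index 5
j=5: u_5=29/30 ∈ [3/4, 1) → index 5

0 1 3 4 5 5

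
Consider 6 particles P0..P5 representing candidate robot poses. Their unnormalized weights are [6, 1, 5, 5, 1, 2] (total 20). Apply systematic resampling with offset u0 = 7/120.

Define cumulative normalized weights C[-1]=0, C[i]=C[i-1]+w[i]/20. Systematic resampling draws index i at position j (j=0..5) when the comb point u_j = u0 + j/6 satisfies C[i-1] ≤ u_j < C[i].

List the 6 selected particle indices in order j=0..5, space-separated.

C = [3/10, 7/20, 3/5, 17/20, 9/10, 1]
j=0: u_0=7/120 ∈ [0, 3/10) → index 0
j=1: u_1=9/40 ∈ [0, 3/10) → index 0
j=2: u_2=47/120 ∈ [7/20, 3/5) → index 2
j=3: u_3=67/120 ∈ [7/20, 3/5) → index 2
j=4: u_4=29/40 ∈ [3/5, 17/20) → index 3
j=5: u_5=107/120 ∈ [17/20, 9/10) → index 4

0 0 2 2 3 4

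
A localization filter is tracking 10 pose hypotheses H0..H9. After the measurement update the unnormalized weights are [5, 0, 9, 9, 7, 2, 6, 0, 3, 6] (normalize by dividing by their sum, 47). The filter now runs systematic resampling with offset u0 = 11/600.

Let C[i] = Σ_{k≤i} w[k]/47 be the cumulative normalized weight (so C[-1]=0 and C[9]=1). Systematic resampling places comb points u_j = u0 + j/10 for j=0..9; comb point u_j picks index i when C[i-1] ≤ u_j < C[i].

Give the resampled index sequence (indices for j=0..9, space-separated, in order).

0 2 2 3 3 4 4 6 8 9

C = [5/47, 5/47, 14/47, 23/47, 30/47, 32/47, 38/47, 38/47, 41/47, 1]
j=0: u_0=11/600 ∈ [0, 5/47) → index 0
j=1: u_1=71/600 ∈ [5/47, 14/47) → index 2
j=2: u_2=131/600 ∈ [5/47, 14/47) → index 2
j=3: u_3=191/600 ∈ [14/47, 23/47) → index 3
j=4: u_4=251/600 ∈ [14/47, 23/47) → index 3
j=5: u_5=311/600 ∈ [23/47, 30/47) → index 4
j=6: u_6=371/600 ∈ [23/47, 30/47) → index 4
j=7: u_7=431/600 ∈ [32/47, 38/47) → index 6
j=8: u_8=491/600 ∈ [38/47, 41/47) → index 8
j=9: u_9=551/600 ∈ [41/47, 1) → index 9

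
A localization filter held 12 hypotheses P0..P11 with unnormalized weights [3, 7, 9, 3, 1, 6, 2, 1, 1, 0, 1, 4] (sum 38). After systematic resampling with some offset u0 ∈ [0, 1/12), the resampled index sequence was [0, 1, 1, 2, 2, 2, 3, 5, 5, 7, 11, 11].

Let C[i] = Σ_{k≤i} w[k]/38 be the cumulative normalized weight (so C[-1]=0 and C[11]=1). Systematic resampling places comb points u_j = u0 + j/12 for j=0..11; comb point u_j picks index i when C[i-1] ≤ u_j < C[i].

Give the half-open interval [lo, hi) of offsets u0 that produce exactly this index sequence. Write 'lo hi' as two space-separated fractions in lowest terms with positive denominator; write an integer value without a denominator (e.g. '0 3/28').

C = [3/38, 5/19, 1/2, 11/19, 23/38, 29/38, 31/38, 16/19, 33/38, 33/38, 17/19, 1]
j=0 picked index 0: u0 ∈ [0, 3/38)
j=1 picked index 1: u0 ∈ [-1/228, 41/228)
j=2 picked index 1: u0 ∈ [-5/57, 11/114)
j=3 picked index 2: u0 ∈ [1/76, 1/4)
j=4 picked index 2: u0 ∈ [-4/57, 1/6)
j=5 picked index 2: u0 ∈ [-35/228, 1/12)
j=6 picked index 3: u0 ∈ [0, 3/38)
j=7 picked index 5: u0 ∈ [5/228, 41/228)
j=8 picked index 5: u0 ∈ [-7/114, 11/114)
j=9 picked index 7: u0 ∈ [5/76, 7/76)
j=10 picked index 11: u0 ∈ [7/114, 1/6)
j=11 picked index 11: u0 ∈ [-5/228, 1/12)
intersection: [5/76, 3/38)

5/76 3/38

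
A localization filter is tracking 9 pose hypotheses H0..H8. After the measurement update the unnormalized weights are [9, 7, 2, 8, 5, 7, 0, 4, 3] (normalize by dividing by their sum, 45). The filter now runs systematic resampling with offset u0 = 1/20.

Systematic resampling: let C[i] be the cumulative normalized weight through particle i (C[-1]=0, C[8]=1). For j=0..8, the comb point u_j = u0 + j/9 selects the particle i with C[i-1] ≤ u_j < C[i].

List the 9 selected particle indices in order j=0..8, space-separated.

C = [1/5, 16/45, 2/5, 26/45, 31/45, 38/45, 38/45, 14/15, 1]
j=0: u_0=1/20 ∈ [0, 1/5) → index 0
j=1: u_1=29/180 ∈ [0, 1/5) → index 0
j=2: u_2=49/180 ∈ [1/5, 16/45) → index 1
j=3: u_3=23/60 ∈ [16/45, 2/5) → index 2
j=4: u_4=89/180 ∈ [2/5, 26/45) → index 3
j=5: u_5=109/180 ∈ [26/45, 31/45) → index 4
j=6: u_6=43/60 ∈ [31/45, 38/45) → index 5
j=7: u_7=149/180 ∈ [31/45, 38/45) → index 5
j=8: u_8=169/180 ∈ [14/15, 1) → index 8

0 0 1 2 3 4 5 5 8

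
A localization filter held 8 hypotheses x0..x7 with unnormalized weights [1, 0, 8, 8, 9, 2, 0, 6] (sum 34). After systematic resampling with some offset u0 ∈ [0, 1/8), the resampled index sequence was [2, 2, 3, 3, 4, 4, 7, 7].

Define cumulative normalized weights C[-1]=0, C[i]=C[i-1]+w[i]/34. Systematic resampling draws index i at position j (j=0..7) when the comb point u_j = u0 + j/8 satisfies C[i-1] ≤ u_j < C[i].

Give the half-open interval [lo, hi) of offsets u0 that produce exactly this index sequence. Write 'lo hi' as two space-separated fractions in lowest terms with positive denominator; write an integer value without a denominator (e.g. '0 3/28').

5/68 1/8

C = [1/34, 1/34, 9/34, 1/2, 13/17, 14/17, 14/17, 1]
j=0 picked index 2: u0 ∈ [1/34, 9/34)
j=1 picked index 2: u0 ∈ [-13/136, 19/136)
j=2 picked index 3: u0 ∈ [1/68, 1/4)
j=3 picked index 3: u0 ∈ [-15/136, 1/8)
j=4 picked index 4: u0 ∈ [0, 9/34)
j=5 picked index 4: u0 ∈ [-1/8, 19/136)
j=6 picked index 7: u0 ∈ [5/68, 1/4)
j=7 picked index 7: u0 ∈ [-7/136, 1/8)
intersection: [5/68, 1/8)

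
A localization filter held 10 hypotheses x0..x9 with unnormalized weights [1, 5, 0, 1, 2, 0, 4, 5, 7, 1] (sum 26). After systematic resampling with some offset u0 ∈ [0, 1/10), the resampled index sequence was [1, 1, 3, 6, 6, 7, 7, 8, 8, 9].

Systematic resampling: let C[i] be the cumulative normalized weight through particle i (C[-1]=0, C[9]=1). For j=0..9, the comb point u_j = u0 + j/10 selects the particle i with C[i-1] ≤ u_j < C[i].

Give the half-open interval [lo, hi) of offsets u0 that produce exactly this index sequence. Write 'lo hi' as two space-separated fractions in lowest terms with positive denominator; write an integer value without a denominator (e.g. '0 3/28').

C = [1/26, 3/13, 3/13, 7/26, 9/26, 9/26, 1/2, 9/13, 25/26, 1]
j=0 picked index 1: u0 ∈ [1/26, 3/13)
j=1 picked index 1: u0 ∈ [-4/65, 17/130)
j=2 picked index 3: u0 ∈ [2/65, 9/130)
j=3 picked index 6: u0 ∈ [3/65, 1/5)
j=4 picked index 6: u0 ∈ [-7/130, 1/10)
j=5 picked index 7: u0 ∈ [0, 5/26)
j=6 picked index 7: u0 ∈ [-1/10, 6/65)
j=7 picked index 8: u0 ∈ [-1/130, 17/65)
j=8 picked index 8: u0 ∈ [-7/65, 21/130)
j=9 picked index 9: u0 ∈ [4/65, 1/10)
intersection: [4/65, 9/130)

4/65 9/130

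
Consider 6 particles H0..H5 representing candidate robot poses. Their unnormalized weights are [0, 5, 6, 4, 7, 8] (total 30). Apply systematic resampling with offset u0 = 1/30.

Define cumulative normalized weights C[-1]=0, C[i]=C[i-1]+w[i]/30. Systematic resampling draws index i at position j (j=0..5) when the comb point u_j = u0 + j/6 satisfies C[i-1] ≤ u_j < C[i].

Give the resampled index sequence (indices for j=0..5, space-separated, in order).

1 2 3 4 4 5

C = [0, 1/6, 11/30, 1/2, 11/15, 1]
j=0: u_0=1/30 ∈ [0, 1/6) → index 1
j=1: u_1=1/5 ∈ [1/6, 11/30) → index 2
j=2: u_2=11/30 ∈ [11/30, 1/2) → index 3
j=3: u_3=8/15 ∈ [1/2, 11/15) → index 4
j=4: u_4=7/10 ∈ [1/2, 11/15) → index 4
j=5: u_5=13/15 ∈ [11/15, 1) → index 5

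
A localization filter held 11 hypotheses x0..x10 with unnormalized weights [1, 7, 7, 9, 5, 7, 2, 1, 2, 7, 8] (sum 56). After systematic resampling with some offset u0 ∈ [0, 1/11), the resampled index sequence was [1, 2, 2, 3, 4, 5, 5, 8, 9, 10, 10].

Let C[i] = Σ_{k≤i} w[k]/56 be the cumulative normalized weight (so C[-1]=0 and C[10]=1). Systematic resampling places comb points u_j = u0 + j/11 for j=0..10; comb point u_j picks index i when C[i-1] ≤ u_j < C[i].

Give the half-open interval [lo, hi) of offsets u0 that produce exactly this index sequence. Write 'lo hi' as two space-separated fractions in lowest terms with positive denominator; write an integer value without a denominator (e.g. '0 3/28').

5/77 53/616

C = [1/56, 1/7, 15/56, 3/7, 29/56, 9/14, 19/28, 39/56, 41/56, 6/7, 1]
j=0 picked index 1: u0 ∈ [1/56, 1/7)
j=1 picked index 2: u0 ∈ [4/77, 109/616)
j=2 picked index 2: u0 ∈ [-3/77, 53/616)
j=3 picked index 3: u0 ∈ [-3/616, 12/77)
j=4 picked index 4: u0 ∈ [5/77, 95/616)
j=5 picked index 5: u0 ∈ [39/616, 29/154)
j=6 picked index 5: u0 ∈ [-17/616, 15/154)
j=7 picked index 8: u0 ∈ [37/616, 59/616)
j=8 picked index 9: u0 ∈ [3/616, 10/77)
j=9 picked index 10: u0 ∈ [3/77, 2/11)
j=10 picked index 10: u0 ∈ [-4/77, 1/11)
intersection: [5/77, 53/616)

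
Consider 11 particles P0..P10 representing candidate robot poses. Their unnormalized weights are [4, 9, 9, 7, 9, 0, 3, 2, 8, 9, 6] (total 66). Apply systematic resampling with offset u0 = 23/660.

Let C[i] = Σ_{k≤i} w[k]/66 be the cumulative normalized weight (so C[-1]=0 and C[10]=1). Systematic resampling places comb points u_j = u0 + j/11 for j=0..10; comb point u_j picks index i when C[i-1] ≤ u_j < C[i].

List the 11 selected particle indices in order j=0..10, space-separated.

C = [2/33, 13/66, 1/3, 29/66, 19/33, 19/33, 41/66, 43/66, 17/22, 10/11, 1]
j=0: u_0=23/660 ∈ [0, 2/33) → index 0
j=1: u_1=83/660 ∈ [2/33, 13/66) → index 1
j=2: u_2=13/60 ∈ [13/66, 1/3) → index 2
j=3: u_3=203/660 ∈ [13/66, 1/3) → index 2
j=4: u_4=263/660 ∈ [1/3, 29/66) → index 3
j=5: u_5=323/660 ∈ [29/66, 19/33) → index 4
j=6: u_6=383/660 ∈ [19/33, 41/66) → index 6
j=7: u_7=443/660 ∈ [43/66, 17/22) → index 8
j=8: u_8=503/660 ∈ [43/66, 17/22) → index 8
j=9: u_9=563/660 ∈ [17/22, 10/11) → index 9
j=10: u_10=623/660 ∈ [10/11, 1) → index 10

0 1 2 2 3 4 6 8 8 9 10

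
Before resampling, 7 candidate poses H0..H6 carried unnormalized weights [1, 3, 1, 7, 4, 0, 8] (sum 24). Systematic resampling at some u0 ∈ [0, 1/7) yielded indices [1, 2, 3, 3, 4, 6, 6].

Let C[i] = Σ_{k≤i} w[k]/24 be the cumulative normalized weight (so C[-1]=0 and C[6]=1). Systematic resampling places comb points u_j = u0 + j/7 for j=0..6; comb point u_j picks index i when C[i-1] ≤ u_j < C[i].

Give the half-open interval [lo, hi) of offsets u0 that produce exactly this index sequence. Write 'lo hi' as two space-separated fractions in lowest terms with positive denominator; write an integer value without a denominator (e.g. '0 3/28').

C = [1/24, 1/6, 5/24, 1/2, 2/3, 2/3, 1]
j=0 picked index 1: u0 ∈ [1/24, 1/6)
j=1 picked index 2: u0 ∈ [1/42, 11/168)
j=2 picked index 3: u0 ∈ [-13/168, 3/14)
j=3 picked index 3: u0 ∈ [-37/168, 1/14)
j=4 picked index 4: u0 ∈ [-1/14, 2/21)
j=5 picked index 6: u0 ∈ [-1/21, 2/7)
j=6 picked index 6: u0 ∈ [-4/21, 1/7)
intersection: [1/24, 11/168)

1/24 11/168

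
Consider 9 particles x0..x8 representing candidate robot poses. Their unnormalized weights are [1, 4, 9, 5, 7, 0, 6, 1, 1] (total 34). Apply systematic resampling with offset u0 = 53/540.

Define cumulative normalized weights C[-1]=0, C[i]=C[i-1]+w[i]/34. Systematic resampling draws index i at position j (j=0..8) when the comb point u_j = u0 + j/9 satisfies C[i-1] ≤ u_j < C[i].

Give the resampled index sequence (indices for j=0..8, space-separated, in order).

C = [1/34, 5/34, 7/17, 19/34, 13/17, 13/17, 16/17, 33/34, 1]
j=0: u_0=53/540 ∈ [1/34, 5/34) → index 1
j=1: u_1=113/540 ∈ [5/34, 7/17) → index 2
j=2: u_2=173/540 ∈ [5/34, 7/17) → index 2
j=3: u_3=233/540 ∈ [7/17, 19/34) → index 3
j=4: u_4=293/540 ∈ [7/17, 19/34) → index 3
j=5: u_5=353/540 ∈ [19/34, 13/17) → index 4
j=6: u_6=413/540 ∈ [13/17, 16/17) → index 6
j=7: u_7=473/540 ∈ [13/17, 16/17) → index 6
j=8: u_8=533/540 ∈ [33/34, 1) → index 8

1 2 2 3 3 4 6 6 8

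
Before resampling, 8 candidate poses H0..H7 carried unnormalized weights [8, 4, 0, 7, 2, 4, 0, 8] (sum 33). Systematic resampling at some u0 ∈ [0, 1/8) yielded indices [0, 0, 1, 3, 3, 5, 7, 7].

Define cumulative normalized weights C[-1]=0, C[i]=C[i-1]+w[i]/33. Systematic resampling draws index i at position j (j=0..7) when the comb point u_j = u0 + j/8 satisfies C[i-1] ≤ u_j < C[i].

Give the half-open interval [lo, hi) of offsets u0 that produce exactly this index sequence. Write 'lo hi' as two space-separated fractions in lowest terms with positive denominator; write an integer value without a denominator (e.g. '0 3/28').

1/88 5/66

C = [8/33, 4/11, 4/11, 19/33, 7/11, 25/33, 25/33, 1]
j=0 picked index 0: u0 ∈ [0, 8/33)
j=1 picked index 0: u0 ∈ [-1/8, 31/264)
j=2 picked index 1: u0 ∈ [-1/132, 5/44)
j=3 picked index 3: u0 ∈ [-1/88, 53/264)
j=4 picked index 3: u0 ∈ [-3/22, 5/66)
j=5 picked index 5: u0 ∈ [1/88, 35/264)
j=6 picked index 7: u0 ∈ [1/132, 1/4)
j=7 picked index 7: u0 ∈ [-31/264, 1/8)
intersection: [1/88, 5/66)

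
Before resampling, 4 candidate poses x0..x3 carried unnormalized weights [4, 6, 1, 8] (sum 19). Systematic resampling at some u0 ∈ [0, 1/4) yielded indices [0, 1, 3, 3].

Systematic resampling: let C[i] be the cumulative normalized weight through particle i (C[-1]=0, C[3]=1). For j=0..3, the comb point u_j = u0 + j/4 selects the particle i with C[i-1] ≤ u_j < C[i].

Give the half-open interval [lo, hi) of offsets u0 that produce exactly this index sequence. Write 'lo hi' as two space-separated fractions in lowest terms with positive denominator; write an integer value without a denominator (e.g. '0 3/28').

C = [4/19, 10/19, 11/19, 1]
j=0 picked index 0: u0 ∈ [0, 4/19)
j=1 picked index 1: u0 ∈ [-3/76, 21/76)
j=2 picked index 3: u0 ∈ [3/38, 1/2)
j=3 picked index 3: u0 ∈ [-13/76, 1/4)
intersection: [3/38, 4/19)

3/38 4/19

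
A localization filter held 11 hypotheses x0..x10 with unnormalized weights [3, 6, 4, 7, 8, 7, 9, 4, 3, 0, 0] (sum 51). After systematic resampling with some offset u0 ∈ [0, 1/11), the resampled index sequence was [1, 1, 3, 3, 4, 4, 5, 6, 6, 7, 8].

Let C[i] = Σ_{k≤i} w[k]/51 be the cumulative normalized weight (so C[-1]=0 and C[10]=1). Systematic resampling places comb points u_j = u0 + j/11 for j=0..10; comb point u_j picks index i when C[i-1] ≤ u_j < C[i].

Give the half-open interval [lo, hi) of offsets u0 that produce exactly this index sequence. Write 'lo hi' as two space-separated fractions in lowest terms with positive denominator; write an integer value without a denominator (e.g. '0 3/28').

41/561 16/187

C = [1/17, 3/17, 13/51, 20/51, 28/51, 35/51, 44/51, 16/17, 1, 1, 1]
j=0 picked index 1: u0 ∈ [1/17, 3/17)
j=1 picked index 1: u0 ∈ [-6/187, 16/187)
j=2 picked index 3: u0 ∈ [41/561, 118/561)
j=3 picked index 3: u0 ∈ [-10/561, 67/561)
j=4 picked index 4: u0 ∈ [16/561, 104/561)
j=5 picked index 4: u0 ∈ [-35/561, 53/561)
j=6 picked index 5: u0 ∈ [2/561, 79/561)
j=7 picked index 6: u0 ∈ [28/561, 127/561)
j=8 picked index 6: u0 ∈ [-23/561, 76/561)
j=9 picked index 7: u0 ∈ [25/561, 23/187)
j=10 picked index 8: u0 ∈ [6/187, 1/11)
intersection: [41/561, 16/187)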